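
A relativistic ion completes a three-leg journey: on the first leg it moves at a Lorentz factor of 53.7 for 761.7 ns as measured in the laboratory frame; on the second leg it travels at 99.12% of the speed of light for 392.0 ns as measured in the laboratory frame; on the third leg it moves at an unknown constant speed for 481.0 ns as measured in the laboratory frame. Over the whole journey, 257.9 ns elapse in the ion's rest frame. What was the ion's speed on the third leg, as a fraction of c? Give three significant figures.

Leg 1: γ = 53.7; τ_1 = 761.7/53.70 = 14.18 ns.
Leg 2: β = 0.9912; γ = 1/√(1 − 0.9912²) = 1/√0.01752 = 7.554; τ_2 = 392.0/7.554 = 51.89 ns.
Leg 3: speed unknown; τ_3 = 481.0/γ_3.
Total proper time: 14.18 + 51.89 + τ_3 = 257.9, so τ_3 = 257.9 − 66.07 = 191.8 ns.
γ_3 = 481.0/191.8 = 2.507; β = √(1 − 1/γ²) = √0.8410.

β = 0.917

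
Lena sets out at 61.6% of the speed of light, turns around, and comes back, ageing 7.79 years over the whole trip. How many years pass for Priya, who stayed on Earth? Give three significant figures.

β = 0.616; γ = 1/√(1 − 0.616²) = 1/√0.6205 = 1.269
Earth-frame duration is the dilated interval: Δt = γτ = 1.269 × 7.79 years.

Δt = 9.89 years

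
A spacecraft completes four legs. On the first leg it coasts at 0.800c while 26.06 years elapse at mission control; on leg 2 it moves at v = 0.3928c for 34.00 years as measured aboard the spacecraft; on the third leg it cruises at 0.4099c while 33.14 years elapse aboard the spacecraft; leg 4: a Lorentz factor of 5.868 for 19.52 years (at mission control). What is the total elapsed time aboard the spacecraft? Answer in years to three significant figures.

τ = 86.1 years

Leg 1: γ = 1/√(1 − 0.800²) = 5/3 ≈ 1.667; τ_1 = 26.06/1.667 = 15.64 years.
Leg 2: 34.00 years is already measured aboard the spacecraft.
Leg 3: 33.14 years is already measured aboard the spacecraft.
Leg 4: γ = 5.868; τ_4 = 19.52/5.868 = 3.327 years.
Total: 15.64 + 34.00 + 33.14 + 3.327 years.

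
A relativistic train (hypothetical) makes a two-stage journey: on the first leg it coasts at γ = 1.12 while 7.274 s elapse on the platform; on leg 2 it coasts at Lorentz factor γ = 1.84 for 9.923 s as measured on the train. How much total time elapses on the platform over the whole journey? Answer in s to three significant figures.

Leg 1: 7.274 s is already measured on the platform.
Leg 2: γ = 1.84; Δt_2 = 1.840 × 9.923 = 18.26 s.
Total: 7.274 + 18.26 s.

Δt = 25.5 s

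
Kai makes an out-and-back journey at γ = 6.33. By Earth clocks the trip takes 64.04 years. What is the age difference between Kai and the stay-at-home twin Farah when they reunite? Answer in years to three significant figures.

Δt − τ = 53.9 years

γ = 6.33
Kai's elapsed proper time: τ = 64.04/6.330 = 10.12 years.
Age gap = Δt − τ = 64.04 − 10.12 years.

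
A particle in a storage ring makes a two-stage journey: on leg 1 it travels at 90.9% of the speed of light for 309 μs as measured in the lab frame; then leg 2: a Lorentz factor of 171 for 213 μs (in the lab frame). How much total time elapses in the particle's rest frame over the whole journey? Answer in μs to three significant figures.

Leg 1: β = 0.909; γ = 1/√(1 − 0.909²) = 1/√0.1737 = 2.399; τ_1 = 309/2.399 = 128.8 μs.
Leg 2: γ = 171; τ_2 = 213/171.0 = 1.246 μs.
Total: 128.8 + 1.246 μs.

τ = 130 μs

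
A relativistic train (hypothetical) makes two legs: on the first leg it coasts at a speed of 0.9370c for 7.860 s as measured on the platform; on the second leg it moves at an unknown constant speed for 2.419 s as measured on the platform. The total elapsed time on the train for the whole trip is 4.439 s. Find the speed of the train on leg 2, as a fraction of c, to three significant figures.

Leg 1: γ = 1/√(1 − 0.9370²) = 1/√0.1220 = 2.863; τ_1 = 7.860/2.863 = 2.746 s.
Leg 2: speed unknown; τ_2 = 2.419/γ_2.
Total proper time: 2.746 + τ_2 = 4.439, so τ_2 = 4.439 − 2.746 = 1.693 s.
γ_2 = 2.419/1.693 = 1.429; β = √(1 − 1/γ²) = √0.5100.

β = 0.714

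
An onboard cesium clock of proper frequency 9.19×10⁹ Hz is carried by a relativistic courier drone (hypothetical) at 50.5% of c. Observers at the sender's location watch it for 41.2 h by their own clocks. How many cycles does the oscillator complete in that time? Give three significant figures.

N = 1.18×10¹⁵

β = 0.505; γ = 1/√(1 − 0.505²) = 1/√0.7450 = 1.159
During 41.2 h of lab time, the oscillator's proper time advances by τ = Δt/γ = 41.2/1.159 = 35.56 h = 1.280×10⁵ s.
N = f × τ = 9.19×10⁹ × 1.280×10⁵ = 1.176×10¹⁵.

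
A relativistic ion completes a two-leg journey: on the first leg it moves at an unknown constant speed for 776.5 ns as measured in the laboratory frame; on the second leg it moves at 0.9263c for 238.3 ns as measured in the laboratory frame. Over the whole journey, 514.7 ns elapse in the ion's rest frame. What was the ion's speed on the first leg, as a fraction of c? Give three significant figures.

β = 0.837

Leg 1: speed unknown; τ_1 = 776.5/γ_1.
Leg 2: γ = 1/√(1 − 0.9263²) = 1/√0.1420 = 2.654; τ_2 = 238.3/2.654 = 89.79 ns.
Total proper time: τ_1 + 89.79 = 514.7, so τ_1 = 514.7 − 89.79 = 424.9 ns.
γ_1 = 776.5/424.9 = 1.827; β = √(1 − 1/γ²) = √0.7006.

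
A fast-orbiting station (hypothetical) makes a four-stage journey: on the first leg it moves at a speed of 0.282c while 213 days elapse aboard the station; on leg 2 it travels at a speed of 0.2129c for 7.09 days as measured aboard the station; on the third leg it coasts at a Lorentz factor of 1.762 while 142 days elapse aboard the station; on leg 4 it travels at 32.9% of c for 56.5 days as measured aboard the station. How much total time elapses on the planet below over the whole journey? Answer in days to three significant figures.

Leg 1: γ = 1/√(1 − 0.282²) = 1/√0.9205 = 1.042; Δt_1 = 1.042 × 213 = 222.0 days.
Leg 2: γ = 1/√(1 − 0.2129²) = 1/√0.9547 = 1.023; Δt_2 = 1.023 × 7.09 = 7.256 days.
Leg 3: γ = 1.762; Δt_3 = 1.762 × 142 = 250.2 days.
Leg 4: β = 0.329; γ = 1/√(1 − 0.329²) = 1/√0.8918 = 1.059; Δt_4 = 1.059 × 56.5 = 59.83 days.
Total: 222.0 + 7.256 + 250.2 + 59.83 days.

Δt = 539 days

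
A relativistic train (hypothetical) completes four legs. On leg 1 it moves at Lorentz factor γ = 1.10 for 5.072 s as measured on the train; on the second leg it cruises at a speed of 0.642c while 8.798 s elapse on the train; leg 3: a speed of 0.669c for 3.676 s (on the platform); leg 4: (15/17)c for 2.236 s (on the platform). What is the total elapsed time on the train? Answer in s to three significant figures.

Leg 1: 5.072 s is already measured on the train.
Leg 2: 8.798 s is already measured on the train.
Leg 3: γ = 1/√(1 − 0.669²) = 1/√0.5524 = 1.345; τ_3 = 3.676/1.345 = 2.732 s.
Leg 4: γ = 1/√(1 − (15/17)²) = 17/8 = 2.125; τ_4 = 2.236/2.125 = 1.052 s.
Total: 5.072 + 8.798 + 2.732 + 1.052 s.

τ = 17.7 s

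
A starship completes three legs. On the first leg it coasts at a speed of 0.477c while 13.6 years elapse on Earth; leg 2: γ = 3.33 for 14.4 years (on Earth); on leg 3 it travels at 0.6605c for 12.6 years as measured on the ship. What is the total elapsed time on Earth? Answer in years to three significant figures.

Leg 1: 13.6 years is already measured on Earth.
Leg 2: 14.4 years is already measured on Earth.
Leg 3: γ = 1/√(1 − 0.6605²) = 1/√0.5637 = 1.332; Δt_3 = 1.332 × 12.6 = 16.78 years.
Total: 13.60 + 14.40 + 16.78 years.

Δt = 44.8 years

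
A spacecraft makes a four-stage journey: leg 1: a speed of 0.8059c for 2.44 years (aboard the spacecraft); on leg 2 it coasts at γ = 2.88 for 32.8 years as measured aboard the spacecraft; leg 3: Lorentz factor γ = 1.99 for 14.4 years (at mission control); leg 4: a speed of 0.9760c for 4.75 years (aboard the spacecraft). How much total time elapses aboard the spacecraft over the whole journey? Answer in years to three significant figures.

Leg 1: 2.44 years is already measured aboard the spacecraft.
Leg 2: 32.8 years is already measured aboard the spacecraft.
Leg 3: γ = 1.99; τ_3 = 14.4/1.990 = 7.236 years.
Leg 4: 4.75 years is already measured aboard the spacecraft.
Total: 2.440 + 32.80 + 7.236 + 4.750 years.

τ = 47.2 years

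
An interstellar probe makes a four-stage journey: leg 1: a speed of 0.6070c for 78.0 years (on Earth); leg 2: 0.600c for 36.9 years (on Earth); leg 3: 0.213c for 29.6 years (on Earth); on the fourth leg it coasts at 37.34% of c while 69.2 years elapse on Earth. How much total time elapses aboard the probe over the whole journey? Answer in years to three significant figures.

τ = 185 years

Leg 1: γ = 1/√(1 − 0.6070²) = 1/√0.6316 = 1.258; τ_1 = 78.0/1.258 = 61.99 years.
Leg 2: γ = 1/√(1 − 0.600²) = 5/4 = 1.250; τ_2 = 36.9/1.250 = 29.52 years.
Leg 3: γ = 1/√(1 − 0.213²) = 1/√0.9546 = 1.023; τ_3 = 29.6/1.023 = 28.92 years.
Leg 4: β = 0.3734; γ = 1/√(1 − 0.3734²) = 1/√0.8606 = 1.078; τ_4 = 69.2/1.078 = 64.19 years.
Total: 61.99 + 29.52 + 28.92 + 64.19 years.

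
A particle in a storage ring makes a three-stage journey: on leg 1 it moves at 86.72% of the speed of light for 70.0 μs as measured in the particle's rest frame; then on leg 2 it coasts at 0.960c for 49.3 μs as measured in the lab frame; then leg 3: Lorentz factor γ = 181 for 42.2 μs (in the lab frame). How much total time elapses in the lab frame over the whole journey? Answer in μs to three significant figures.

Δt = 232 μs

Leg 1: β = 0.8672; γ = 1/√(1 − 0.8672²) = 1/√0.2480 = 2.008; Δt_1 = 2.008 × 70.0 = 140.6 μs.
Leg 2: 49.3 μs is already measured in the lab frame.
Leg 3: 42.2 μs is already measured in the lab frame.
Total: 140.6 + 49.30 + 42.20 μs.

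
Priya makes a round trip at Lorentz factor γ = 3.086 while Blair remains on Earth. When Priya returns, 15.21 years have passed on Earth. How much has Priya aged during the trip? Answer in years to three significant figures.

τ = 4.93 years

γ = 3.086
Priya's clock measures proper time along the trip: τ = Δt/γ = 15.21/3.086 years.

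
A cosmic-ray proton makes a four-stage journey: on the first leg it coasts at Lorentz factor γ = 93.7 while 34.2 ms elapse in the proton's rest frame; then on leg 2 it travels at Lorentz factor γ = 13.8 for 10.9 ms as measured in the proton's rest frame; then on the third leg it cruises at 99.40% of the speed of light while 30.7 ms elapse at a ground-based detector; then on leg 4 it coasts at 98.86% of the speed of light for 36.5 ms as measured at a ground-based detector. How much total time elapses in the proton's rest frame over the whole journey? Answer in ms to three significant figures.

Leg 1: 34.2 ms is already measured in the proton's rest frame.
Leg 2: 10.9 ms is already measured in the proton's rest frame.
Leg 3: β = 0.9940; γ = 1/√(1 − 0.9940²) = 1/√0.01196 = 9.142; τ_3 = 30.7/9.142 = 3.358 ms.
Leg 4: β = 0.9886; γ = 1/√(1 − 0.9886²) = 1/√0.02267 = 6.642; τ_4 = 36.5/6.642 = 5.496 ms.
Total: 34.20 + 10.90 + 3.358 + 5.496 ms.

τ = 54.0 ms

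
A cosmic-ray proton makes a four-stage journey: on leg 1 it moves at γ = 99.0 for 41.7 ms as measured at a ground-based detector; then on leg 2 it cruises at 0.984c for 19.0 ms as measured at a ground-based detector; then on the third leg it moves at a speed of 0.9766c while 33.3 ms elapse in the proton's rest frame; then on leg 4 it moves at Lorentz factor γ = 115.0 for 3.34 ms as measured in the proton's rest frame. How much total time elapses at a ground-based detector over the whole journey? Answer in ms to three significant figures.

Leg 1: 41.7 ms is already measured at a ground-based detector.
Leg 2: 19.0 ms is already measured at a ground-based detector.
Leg 3: γ = 1/√(1 − 0.9766²) = 1/√0.04625 = 4.650; Δt_3 = 4.650 × 33.3 = 154.8 ms.
Leg 4: γ = 115.0; Δt_4 = 115.0 × 3.34 = 384.1 ms.
Total: 41.70 + 19.00 + 154.8 + 384.1 ms.

Δt = 600 ms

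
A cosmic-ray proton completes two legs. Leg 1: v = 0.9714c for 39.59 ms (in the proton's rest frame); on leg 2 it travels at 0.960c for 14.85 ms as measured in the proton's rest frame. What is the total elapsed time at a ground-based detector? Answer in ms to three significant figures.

Δt = 220 ms

Leg 1: γ = 1/√(1 − 0.9714²) = 1/√0.05638 = 4.211; Δt_1 = 4.211 × 39.59 = 166.7 ms.
Leg 2: γ = 1/√(1 − 0.960²) = 25/7 ≈ 3.571; Δt_2 = 3.571 × 14.85 = 53.04 ms.
Total: 166.7 + 53.04 ms.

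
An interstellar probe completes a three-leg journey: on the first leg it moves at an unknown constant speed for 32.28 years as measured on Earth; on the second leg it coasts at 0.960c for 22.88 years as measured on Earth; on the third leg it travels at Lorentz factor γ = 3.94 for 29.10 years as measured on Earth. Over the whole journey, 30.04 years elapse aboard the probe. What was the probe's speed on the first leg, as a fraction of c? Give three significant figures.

Leg 1: speed unknown; τ_1 = 32.28/γ_1.
Leg 2: γ = 1/√(1 − 0.960²) = 25/7 ≈ 3.571; τ_2 = 22.88/3.571 = 6.406 years.
Leg 3: γ = 3.94; τ_3 = 29.10/3.940 = 7.386 years.
Total proper time: τ_1 + 6.406 + 7.386 = 30.04, so τ_1 = 30.04 − 13.79 = 16.25 years.
γ_1 = 32.28/16.25 = 1.987; β = √(1 − 1/γ²) = √0.7466.

β = 0.864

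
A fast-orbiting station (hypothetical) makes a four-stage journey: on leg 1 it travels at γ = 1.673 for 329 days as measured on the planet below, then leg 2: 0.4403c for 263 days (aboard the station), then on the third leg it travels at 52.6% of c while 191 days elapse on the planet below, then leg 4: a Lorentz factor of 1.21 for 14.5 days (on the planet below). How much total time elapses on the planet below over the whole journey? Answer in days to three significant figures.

Δt = 827 days

Leg 1: 329 days is already measured on the planet below.
Leg 2: γ = 1/√(1 − 0.4403²) = 1/√0.8061 = 1.114; Δt_2 = 1.114 × 263 = 292.9 days.
Leg 3: 191 days is already measured on the planet below.
Leg 4: 14.5 days is already measured on the planet below.
Total: 329.0 + 292.9 + 191.0 + 14.50 days.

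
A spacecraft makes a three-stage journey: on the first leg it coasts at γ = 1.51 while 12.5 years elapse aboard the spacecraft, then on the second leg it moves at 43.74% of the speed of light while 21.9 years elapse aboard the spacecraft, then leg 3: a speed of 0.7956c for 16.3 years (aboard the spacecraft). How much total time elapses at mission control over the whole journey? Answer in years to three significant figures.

Δt = 70.1 years

Leg 1: γ = 1.51; Δt_1 = 1.510 × 12.5 = 18.87 years.
Leg 2: β = 0.4374; γ = 1/√(1 − 0.4374²) = 1/√0.8087 = 1.112; Δt_2 = 1.112 × 21.9 = 24.35 years.
Leg 3: γ = 1/√(1 − 0.7956²) = 1/√0.3670 = 1.651; Δt_3 = 1.651 × 16.3 = 26.91 years.
Total: 18.87 + 24.35 + 26.91 years.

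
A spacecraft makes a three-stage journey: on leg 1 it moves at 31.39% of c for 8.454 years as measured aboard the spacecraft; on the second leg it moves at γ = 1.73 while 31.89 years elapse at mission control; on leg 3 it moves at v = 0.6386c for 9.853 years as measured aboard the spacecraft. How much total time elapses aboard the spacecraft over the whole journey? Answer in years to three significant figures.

Leg 1: 8.454 years is already measured aboard the spacecraft.
Leg 2: γ = 1.73; τ_2 = 31.89/1.730 = 18.43 years.
Leg 3: 9.853 years is already measured aboard the spacecraft.
Total: 8.454 + 18.43 + 9.853 years.

τ = 36.7 years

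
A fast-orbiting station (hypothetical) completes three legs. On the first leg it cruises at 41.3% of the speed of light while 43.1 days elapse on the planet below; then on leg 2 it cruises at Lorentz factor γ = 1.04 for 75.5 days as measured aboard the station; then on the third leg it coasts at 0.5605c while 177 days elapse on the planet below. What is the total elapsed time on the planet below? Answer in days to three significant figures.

Leg 1: 43.1 days is already measured on the planet below.
Leg 2: γ = 1.04; Δt_2 = 1.040 × 75.5 = 78.52 days.
Leg 3: 177 days is already measured on the planet below.
Total: 43.10 + 78.52 + 177.0 days.

Δt = 299 days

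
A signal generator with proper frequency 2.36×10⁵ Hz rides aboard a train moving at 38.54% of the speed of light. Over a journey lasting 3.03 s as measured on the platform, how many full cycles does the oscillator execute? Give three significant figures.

N = 6.60×10⁵

β = 0.3854; γ = 1/√(1 − 0.3854²) = 1/√0.8515 = 1.084
The oscillator's own cycle count is N = f × τ where τ is the proper time on the train. τ = Δt/γ = 3.03/1.084 = 2.796 s = 2.796×10⁰ s.
N = 2.36×10⁵ × 2.796×10⁰ = 6.598×10⁵.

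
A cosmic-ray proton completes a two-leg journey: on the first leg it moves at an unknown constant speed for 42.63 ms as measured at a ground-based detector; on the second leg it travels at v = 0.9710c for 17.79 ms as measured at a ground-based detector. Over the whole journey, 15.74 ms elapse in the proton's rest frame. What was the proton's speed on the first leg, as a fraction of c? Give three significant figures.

β = 0.963

Leg 1: speed unknown; τ_1 = 42.63/γ_1.
Leg 2: γ = 1/√(1 − 0.9710²) = 1/√0.05716 = 4.183; τ_2 = 17.79/4.183 = 4.253 ms.
Total proper time: τ_1 + 4.253 = 15.74, so τ_1 = 15.74 − 4.253 = 11.49 ms.
γ_1 = 42.63/11.49 = 3.711; β = √(1 − 1/γ²) = √0.9274.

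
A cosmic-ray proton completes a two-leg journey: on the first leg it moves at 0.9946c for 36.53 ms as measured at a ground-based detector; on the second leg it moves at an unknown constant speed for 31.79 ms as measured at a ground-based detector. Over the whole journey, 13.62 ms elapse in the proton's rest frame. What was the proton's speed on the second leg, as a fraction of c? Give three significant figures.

Leg 1: γ = 1/√(1 − 0.9946²) = 1/√0.01077 = 9.636; τ_1 = 36.53/9.636 = 3.791 ms.
Leg 2: speed unknown; τ_2 = 31.79/γ_2.
Total proper time: 3.791 + τ_2 = 13.62, so τ_2 = 13.62 − 3.791 = 9.829 ms.
γ_2 = 31.79/9.829 = 3.234; β = √(1 − 1/γ²) = √0.9044.

β = 0.951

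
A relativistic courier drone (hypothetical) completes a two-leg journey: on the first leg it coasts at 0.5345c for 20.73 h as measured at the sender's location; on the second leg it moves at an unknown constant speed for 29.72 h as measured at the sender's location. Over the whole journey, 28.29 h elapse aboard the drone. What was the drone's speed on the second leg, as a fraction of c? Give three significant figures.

β = 0.932

Leg 1: γ = 1/√(1 − 0.5345²) = 1/√0.7143 = 1.183; τ_1 = 20.73/1.183 = 17.52 h.
Leg 2: speed unknown; τ_2 = 29.72/γ_2.
Total proper time: 17.52 + τ_2 = 28.29, so τ_2 = 28.29 − 17.52 = 10.77 h.
γ_2 = 29.72/10.77 = 2.760; β = √(1 − 1/γ²) = √0.8687.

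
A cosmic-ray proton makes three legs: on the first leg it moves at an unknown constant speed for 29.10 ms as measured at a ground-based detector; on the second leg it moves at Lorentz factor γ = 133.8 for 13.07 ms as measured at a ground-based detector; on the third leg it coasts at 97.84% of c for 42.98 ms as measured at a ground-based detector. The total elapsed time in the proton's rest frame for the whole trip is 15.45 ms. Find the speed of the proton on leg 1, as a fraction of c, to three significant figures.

β = 0.975

Leg 1: speed unknown; τ_1 = 29.10/γ_1.
Leg 2: γ = 133.8; τ_2 = 13.07/133.8 = 0.09768 ms.
Leg 3: β = 0.9784; γ = 1/√(1 − 0.9784²) = 1/√0.04273 = 4.837; τ_3 = 42.98/4.837 = 8.885 ms.
Total proper time: τ_1 + 0.09768 + 8.885 = 15.45, so τ_1 = 15.45 − 8.983 = 6.467 ms.
γ_1 = 29.10/6.467 = 4.499; β = √(1 − 1/γ²) = √0.9506.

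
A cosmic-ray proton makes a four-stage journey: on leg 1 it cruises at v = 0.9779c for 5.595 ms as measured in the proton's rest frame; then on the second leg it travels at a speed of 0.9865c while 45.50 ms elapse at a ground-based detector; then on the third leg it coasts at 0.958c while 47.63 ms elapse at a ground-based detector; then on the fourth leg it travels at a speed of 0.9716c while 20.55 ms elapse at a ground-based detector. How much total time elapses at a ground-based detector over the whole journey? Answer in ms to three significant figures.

Leg 1: γ = 1/√(1 − 0.9779²) = 1/√0.04371 = 4.783; Δt_1 = 4.783 × 5.595 = 26.76 ms.
Leg 2: 45.50 ms is already measured at a ground-based detector.
Leg 3: 47.63 ms is already measured at a ground-based detector.
Leg 4: 20.55 ms is already measured at a ground-based detector.
Total: 26.76 + 45.50 + 47.63 + 20.55 ms.

Δt = 140 ms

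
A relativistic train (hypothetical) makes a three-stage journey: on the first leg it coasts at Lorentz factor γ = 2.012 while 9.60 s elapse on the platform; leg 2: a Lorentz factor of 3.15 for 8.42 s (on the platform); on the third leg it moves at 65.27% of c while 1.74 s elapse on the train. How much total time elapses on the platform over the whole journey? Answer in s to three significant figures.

Leg 1: 9.60 s is already measured on the platform.
Leg 2: 8.42 s is already measured on the platform.
Leg 3: β = 0.6527; γ = 1/√(1 − 0.6527²) = 1/√0.5740 = 1.320; Δt_3 = 1.320 × 1.74 = 2.297 s.
Total: 9.600 + 8.420 + 2.297 s.

Δt = 20.3 s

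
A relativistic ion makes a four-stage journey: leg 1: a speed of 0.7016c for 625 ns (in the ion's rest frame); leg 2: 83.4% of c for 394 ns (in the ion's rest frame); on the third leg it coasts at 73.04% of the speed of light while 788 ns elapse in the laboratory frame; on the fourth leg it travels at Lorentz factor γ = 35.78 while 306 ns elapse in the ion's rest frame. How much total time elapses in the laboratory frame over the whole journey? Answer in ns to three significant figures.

Δt = 1.33×10⁴ ns

Leg 1: γ = 1/√(1 − 0.7016²) = 1/√0.5078 = 1.403; Δt_1 = 1.403 × 625 = 877.1 ns.
Leg 2: β = 0.834; γ = 1/√(1 − 0.834²) = 1/√0.3044 = 1.812; Δt_2 = 1.812 × 394 = 714.1 ns.
Leg 3: 788 ns is already measured in the laboratory frame.
Leg 4: γ = 35.78; Δt_4 = 35.78 × 306 = 1.095×10⁴ ns.
Total: 877.1 + 714.1 + 788.0 + 1.095×10⁴ ns.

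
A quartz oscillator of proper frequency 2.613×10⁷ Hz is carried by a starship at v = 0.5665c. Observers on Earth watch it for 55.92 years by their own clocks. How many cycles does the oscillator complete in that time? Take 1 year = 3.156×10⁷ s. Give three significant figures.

γ = 1/√(1 − 0.5665²) = 1/√0.6791 = 1.214
During 55.92 years of lab time, the oscillator's proper time advances by τ = Δt/γ = 55.92/1.214 = 46.08 years = 1.454×10⁹ s.
N = f × τ = 2.613×10⁷ × 1.454×10⁹ = 3.800×10¹⁶.

N = 3.80×10¹⁶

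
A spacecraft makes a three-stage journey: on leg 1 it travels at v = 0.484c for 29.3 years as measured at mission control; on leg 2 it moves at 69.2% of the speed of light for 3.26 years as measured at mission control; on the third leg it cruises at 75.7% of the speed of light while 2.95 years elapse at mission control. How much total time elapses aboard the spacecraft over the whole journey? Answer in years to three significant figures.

τ = 29.9 years

Leg 1: γ = 1/√(1 − 0.484²) = 1/√0.7657 = 1.143; τ_1 = 29.3/1.143 = 25.64 years.
Leg 2: β = 0.692; γ = 1/√(1 − 0.692²) = 1/√0.5211 = 1.385; τ_2 = 3.26/1.385 = 2.353 years.
Leg 3: β = 0.757; γ = 1/√(1 − 0.757²) = 1/√0.4270 = 1.530; τ_3 = 2.95/1.530 = 1.928 years.
Total: 25.64 + 2.353 + 1.928 years.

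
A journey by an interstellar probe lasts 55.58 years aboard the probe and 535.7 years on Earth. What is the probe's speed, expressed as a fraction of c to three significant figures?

β = 0.995

The proper time is measured aboard the probe (both events occur at the probe's location); Δt is measured on Earth. γ = Δt/τ = 535.7/55.58 = 9.638.
β = √(1 − 1/γ²) = √(1 − 0.01076) = √0.9892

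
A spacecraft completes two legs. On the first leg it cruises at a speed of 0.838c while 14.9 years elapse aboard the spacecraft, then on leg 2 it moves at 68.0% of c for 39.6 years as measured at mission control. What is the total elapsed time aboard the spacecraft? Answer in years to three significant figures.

τ = 43.9 years

Leg 1: 14.9 years is already measured aboard the spacecraft.
Leg 2: β = 0.680; γ = 1/√(1 − 0.680²) = 1/√0.5376 = 1.364; τ_2 = 39.6/1.364 = 29.04 years.
Total: 14.90 + 29.04 years.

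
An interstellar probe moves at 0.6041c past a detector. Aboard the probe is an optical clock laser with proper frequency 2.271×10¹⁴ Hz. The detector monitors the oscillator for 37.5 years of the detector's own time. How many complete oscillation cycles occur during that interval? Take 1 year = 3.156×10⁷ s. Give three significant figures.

N = 2.14×10²³

γ = 1/√(1 − 0.6041²) = 1/√0.6351 = 1.255
During 37.5 years of lab time, the oscillator's proper time advances by τ = Δt/γ = 37.5/1.255 = 29.88 years = 9.431×10⁸ s.
N = f × τ = 2.271×10¹⁴ × 9.431×10⁸ = 2.142×10²³.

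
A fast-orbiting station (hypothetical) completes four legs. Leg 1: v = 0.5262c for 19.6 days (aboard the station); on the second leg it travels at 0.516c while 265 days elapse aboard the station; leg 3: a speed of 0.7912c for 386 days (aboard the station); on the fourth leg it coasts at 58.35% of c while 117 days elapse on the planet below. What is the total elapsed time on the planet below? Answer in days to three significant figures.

Δt = 1080 days

Leg 1: γ = 1/√(1 − 0.5262²) = 1/√0.7231 = 1.176; Δt_1 = 1.176 × 19.6 = 23.05 days.
Leg 2: γ = 1/√(1 − 0.516²) = 1/√0.7337 = 1.167; Δt_2 = 1.167 × 265 = 309.4 days.
Leg 3: γ = 1/√(1 − 0.7912²) = 1/√0.3740 = 1.635; Δt_3 = 1.635 × 386 = 631.2 days.
Leg 4: 117 days is already measured on the planet below.
Total: 23.05 + 309.4 + 631.2 + 117.0 days.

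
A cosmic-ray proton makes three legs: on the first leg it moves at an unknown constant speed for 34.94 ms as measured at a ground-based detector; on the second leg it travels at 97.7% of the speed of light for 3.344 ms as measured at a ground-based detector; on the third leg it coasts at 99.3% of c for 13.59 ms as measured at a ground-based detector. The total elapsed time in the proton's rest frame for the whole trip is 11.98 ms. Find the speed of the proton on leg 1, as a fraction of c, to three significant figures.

Leg 1: speed unknown; τ_1 = 34.94/γ_1.
Leg 2: β = 0.977; γ = 1/√(1 − 0.977²) = 1/√0.04547 = 4.690; τ_2 = 3.344/4.690 = 0.7131 ms.
Leg 3: β = 0.993; γ = 1/√(1 − 0.993²) = 1/√0.01395 = 8.466; τ_3 = 13.59/8.466 = 1.605 ms.
Total proper time: τ_1 + 0.7131 + 1.605 = 11.98, so τ_1 = 11.98 − 2.318 = 9.662 ms.
γ_1 = 34.94/9.662 = 3.616; β = √(1 − 1/γ²) = √0.9235.

β = 0.961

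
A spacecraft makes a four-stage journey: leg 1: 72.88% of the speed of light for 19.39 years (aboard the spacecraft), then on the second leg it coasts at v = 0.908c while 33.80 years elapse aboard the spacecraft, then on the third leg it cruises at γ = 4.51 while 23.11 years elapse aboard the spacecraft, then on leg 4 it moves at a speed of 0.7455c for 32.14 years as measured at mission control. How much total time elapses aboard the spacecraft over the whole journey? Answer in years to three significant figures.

Leg 1: 19.39 years is already measured aboard the spacecraft.
Leg 2: 33.80 years is already measured aboard the spacecraft.
Leg 3: 23.11 years is already measured aboard the spacecraft.
Leg 4: γ = 1/√(1 − 0.7455²) = 1/√0.4442 = 1.500; τ_4 = 32.14/1.500 = 21.42 years.
Total: 19.39 + 33.80 + 23.11 + 21.42 years.

τ = 97.7 years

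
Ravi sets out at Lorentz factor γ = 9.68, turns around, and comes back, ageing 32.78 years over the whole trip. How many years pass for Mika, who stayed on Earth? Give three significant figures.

γ = 9.68
Earth-frame duration is the dilated interval: Δt = γτ = 9.680 × 32.78 years.

Δt = 317 years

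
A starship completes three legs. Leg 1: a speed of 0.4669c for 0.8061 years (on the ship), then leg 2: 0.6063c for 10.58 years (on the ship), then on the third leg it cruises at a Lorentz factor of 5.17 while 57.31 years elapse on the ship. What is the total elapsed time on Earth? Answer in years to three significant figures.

Leg 1: γ = 1/√(1 − 0.4669²) = 1/√0.7820 = 1.131; Δt_1 = 1.131 × 0.8061 = 0.9116 years.
Leg 2: γ = 1/√(1 − 0.6063²) = 1/√0.6324 = 1.257; Δt_2 = 1.257 × 10.58 = 13.30 years.
Leg 3: γ = 5.17; Δt_3 = 5.170 × 57.31 = 296.3 years.
Total: 0.9116 + 13.30 + 296.3 years.

Δt = 311 years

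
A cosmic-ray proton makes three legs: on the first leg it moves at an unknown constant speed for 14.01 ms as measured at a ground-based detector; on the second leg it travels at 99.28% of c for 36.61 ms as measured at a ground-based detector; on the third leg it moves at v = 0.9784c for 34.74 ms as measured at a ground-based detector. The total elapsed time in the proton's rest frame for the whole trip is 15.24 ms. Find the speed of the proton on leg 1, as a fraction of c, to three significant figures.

β = 0.965

Leg 1: speed unknown; τ_1 = 14.01/γ_1.
Leg 2: β = 0.9928; γ = 1/√(1 − 0.9928²) = 1/√0.01435 = 8.348; τ_2 = 36.61/8.348 = 4.385 ms.
Leg 3: γ = 1/√(1 − 0.9784²) = 1/√0.04273 = 4.837; τ_3 = 34.74/4.837 = 7.181 ms.
Total proper time: τ_1 + 4.385 + 7.181 = 15.24, so τ_1 = 15.24 − 11.57 = 3.673 ms.
γ_1 = 14.01/3.673 = 3.814; β = √(1 − 1/γ²) = √0.9313.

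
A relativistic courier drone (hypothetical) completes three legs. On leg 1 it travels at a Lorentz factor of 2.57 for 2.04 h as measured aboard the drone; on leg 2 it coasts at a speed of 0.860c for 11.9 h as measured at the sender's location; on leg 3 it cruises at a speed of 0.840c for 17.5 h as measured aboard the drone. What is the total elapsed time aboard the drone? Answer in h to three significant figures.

Leg 1: 2.04 h is already measured aboard the drone.
Leg 2: γ = 1/√(1 − 0.860²) = 1/√0.2604 = 1.960; τ_2 = 11.9/1.960 = 6.072 h.
Leg 3: 17.5 h is already measured aboard the drone.
Total: 2.040 + 6.072 + 17.50 h.

τ = 25.6 h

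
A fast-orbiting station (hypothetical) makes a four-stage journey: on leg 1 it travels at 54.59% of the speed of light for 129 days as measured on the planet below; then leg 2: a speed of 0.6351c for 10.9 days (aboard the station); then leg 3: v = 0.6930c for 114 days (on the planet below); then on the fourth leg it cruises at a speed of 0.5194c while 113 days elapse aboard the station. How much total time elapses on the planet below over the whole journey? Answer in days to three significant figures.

Δt = 389 days

Leg 1: 129 days is already measured on the planet below.
Leg 2: γ = 1/√(1 − 0.6351²) = 1/√0.5966 = 1.295; Δt_2 = 1.295 × 10.9 = 14.11 days.
Leg 3: 114 days is already measured on the planet below.
Leg 4: γ = 1/√(1 − 0.5194²) = 1/√0.7302 = 1.170; Δt_4 = 1.170 × 113 = 132.2 days.
Total: 129.0 + 14.11 + 114.0 + 132.2 days.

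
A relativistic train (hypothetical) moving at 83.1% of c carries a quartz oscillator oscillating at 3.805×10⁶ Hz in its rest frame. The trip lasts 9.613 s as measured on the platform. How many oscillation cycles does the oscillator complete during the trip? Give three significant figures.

β = 0.831; γ = 1/√(1 − 0.831²) = 1/√0.3094 = 1.798
The oscillator's own cycle count is N = f × τ where τ is the proper time on the train. τ = Δt/γ = 9.613/1.798 = 5.347 s = 5.347×10⁰ s.
N = 3.805×10⁶ × 5.347×10⁰ = 2.035×10⁷.

N = 2.03×10⁷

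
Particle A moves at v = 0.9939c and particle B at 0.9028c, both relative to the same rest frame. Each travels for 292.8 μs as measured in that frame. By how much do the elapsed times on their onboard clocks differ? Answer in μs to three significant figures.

A: γ = 1/√(1 − 0.9939²) = 1/√0.01216 = 9.067; τ_A = 292.8/9.067 = 32.29 μs.
B: γ = 1/√(1 − 0.9028²) = 1/√0.1850 = 2.325; τ_B = 292.8/2.325 = 125.9 μs.

|τ_A − τ_B| = 93.6 μs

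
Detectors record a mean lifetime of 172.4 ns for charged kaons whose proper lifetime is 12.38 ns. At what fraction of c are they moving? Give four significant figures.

γ = Δt/τ₀ = 172.4/12.38 = 13.93
β = √(1 − 1/γ²) = √(1 − 0.005157) = √0.9948

β = 0.9974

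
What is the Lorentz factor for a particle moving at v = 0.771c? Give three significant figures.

γ = 1/√(1 − 0.771²) = 1/√0.4056 = 1.570

γ = 1.57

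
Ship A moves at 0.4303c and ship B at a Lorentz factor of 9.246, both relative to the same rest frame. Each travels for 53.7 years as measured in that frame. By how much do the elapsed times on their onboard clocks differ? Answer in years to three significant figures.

A: γ = 1/√(1 − 0.4303²) = 1/√0.8148 = 1.108; τ_A = 53.7/1.108 = 48.47 years.
B: γ = 9.246; τ_B = 53.7/9.246 = 5.808 years.

|τ_A − τ_B| = 42.7 years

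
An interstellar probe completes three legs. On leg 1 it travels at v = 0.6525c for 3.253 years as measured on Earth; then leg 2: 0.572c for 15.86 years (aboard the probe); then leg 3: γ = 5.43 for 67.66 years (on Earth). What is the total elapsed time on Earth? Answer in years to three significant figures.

Leg 1: 3.253 years is already measured on Earth.
Leg 2: γ = 1/√(1 − 0.572²) = 1/√0.6728 = 1.219; Δt_2 = 1.219 × 15.86 = 19.34 years.
Leg 3: 67.66 years is already measured on Earth.
Total: 3.253 + 19.34 + 67.66 years.

Δt = 90.2 years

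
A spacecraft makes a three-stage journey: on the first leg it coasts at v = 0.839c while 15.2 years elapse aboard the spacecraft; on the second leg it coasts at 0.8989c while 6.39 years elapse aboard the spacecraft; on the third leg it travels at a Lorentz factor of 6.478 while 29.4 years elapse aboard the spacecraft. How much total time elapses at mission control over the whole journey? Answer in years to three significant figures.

Δt = 233 years

Leg 1: γ = 1/√(1 − 0.839²) = 1/√0.2961 = 1.838; Δt_1 = 1.838 × 15.2 = 27.93 years.
Leg 2: γ = 1/√(1 − 0.8989²) = 1/√0.1920 = 2.282; Δt_2 = 2.282 × 6.39 = 14.58 years.
Leg 3: γ = 6.478; Δt_3 = 6.478 × 29.4 = 190.5 years.
Total: 27.93 + 14.58 + 190.5 years.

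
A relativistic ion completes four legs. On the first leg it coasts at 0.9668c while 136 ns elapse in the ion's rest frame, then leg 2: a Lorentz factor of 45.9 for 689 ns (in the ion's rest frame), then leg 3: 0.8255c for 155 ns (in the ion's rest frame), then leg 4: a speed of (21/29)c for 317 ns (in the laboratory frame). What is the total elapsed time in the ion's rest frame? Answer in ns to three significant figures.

Leg 1: 136 ns is already measured in the ion's rest frame.
Leg 2: 689 ns is already measured in the ion's rest frame.
Leg 3: 155 ns is already measured in the ion's rest frame.
Leg 4: γ = 1/√(1 − (21/29)²) = 29/20 = 1.450; τ_4 = 317/1.450 = 218.6 ns.
Total: 136.0 + 689.0 + 155.0 + 218.6 ns.

τ = 1200 ns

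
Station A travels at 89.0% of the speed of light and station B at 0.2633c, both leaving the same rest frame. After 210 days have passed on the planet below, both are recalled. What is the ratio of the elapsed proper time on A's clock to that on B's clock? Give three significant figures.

A: β = 0.890; γ = 1/√(1 − 0.890²) = 1/√0.2079 = 2.193. B: γ = 1/√(1 − 0.2633²) = 1/√0.9307 = 1.037.
τ_A/τ_B = γ_B/γ_A = 1.037/2.193 = 0.4726, so τ_A/τ_B = 0.4726.

τ_A/τ_B = 0.473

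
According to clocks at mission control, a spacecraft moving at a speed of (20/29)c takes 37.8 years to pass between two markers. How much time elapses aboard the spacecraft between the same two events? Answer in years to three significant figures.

τ = 27.4 years

γ = 1/√(1 − (20/29)²) = 29/21 ≈ 1.381
The interval measured at mission control is the dilated one; the clock aboard the spacecraft measures the proper time τ = Δt/γ = 37.8/1.381 years.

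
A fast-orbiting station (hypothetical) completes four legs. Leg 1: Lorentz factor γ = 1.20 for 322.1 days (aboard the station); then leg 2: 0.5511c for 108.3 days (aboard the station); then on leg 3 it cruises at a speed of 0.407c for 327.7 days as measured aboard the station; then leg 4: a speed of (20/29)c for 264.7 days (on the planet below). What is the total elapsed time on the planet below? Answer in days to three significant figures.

Δt = 1140 days

Leg 1: γ = 1.20; Δt_1 = 1.200 × 322.1 = 386.5 days.
Leg 2: γ = 1/√(1 − 0.5511²) = 1/√0.6963 = 1.198; Δt_2 = 1.198 × 108.3 = 129.8 days.
Leg 3: γ = 1/√(1 − 0.407²) = 1/√0.8344 = 1.095; Δt_3 = 1.095 × 327.7 = 358.8 days.
Leg 4: 264.7 days is already measured on the planet below.
Total: 386.5 + 129.8 + 358.8 + 264.7 days.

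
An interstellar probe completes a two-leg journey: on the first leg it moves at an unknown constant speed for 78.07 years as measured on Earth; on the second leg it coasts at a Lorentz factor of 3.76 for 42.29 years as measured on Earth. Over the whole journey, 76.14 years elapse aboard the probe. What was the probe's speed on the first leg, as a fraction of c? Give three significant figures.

β = 0.556

Leg 1: speed unknown; τ_1 = 78.07/γ_1.
Leg 2: γ = 3.76; τ_2 = 42.29/3.760 = 11.25 years.
Total proper time: τ_1 + 11.25 = 76.14, so τ_1 = 76.14 − 11.25 = 64.89 years.
γ_1 = 78.07/64.89 = 1.203; β = √(1 − 1/γ²) = √0.3091.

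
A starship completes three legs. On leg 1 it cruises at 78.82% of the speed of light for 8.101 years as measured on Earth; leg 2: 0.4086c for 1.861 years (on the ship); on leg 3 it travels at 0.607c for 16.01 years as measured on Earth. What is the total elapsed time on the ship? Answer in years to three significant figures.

Leg 1: β = 0.7882; γ = 1/√(1 − 0.7882²) = 1/√0.3787 = 1.625; τ_1 = 8.101/1.625 = 4.986 years.
Leg 2: 1.861 years is already measured on the ship.
Leg 3: γ = 1/√(1 − 0.607²) = 1/√0.6316 = 1.258; τ_3 = 16.01/1.258 = 12.72 years.
Total: 4.986 + 1.861 + 12.72 years.

τ = 19.6 years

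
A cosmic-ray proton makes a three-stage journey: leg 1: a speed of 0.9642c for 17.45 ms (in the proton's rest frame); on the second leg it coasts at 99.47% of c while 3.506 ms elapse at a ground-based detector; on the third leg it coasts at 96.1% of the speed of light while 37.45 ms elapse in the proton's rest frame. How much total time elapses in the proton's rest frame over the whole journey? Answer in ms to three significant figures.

τ = 55.3 ms

Leg 1: 17.45 ms is already measured in the proton's rest frame.
Leg 2: β = 0.9947; γ = 1/√(1 − 0.9947²) = 1/√0.01057 = 9.726; τ_2 = 3.506/9.726 = 0.3605 ms.
Leg 3: 37.45 ms is already measured in the proton's rest frame.
Total: 17.45 + 0.3605 + 37.45 ms.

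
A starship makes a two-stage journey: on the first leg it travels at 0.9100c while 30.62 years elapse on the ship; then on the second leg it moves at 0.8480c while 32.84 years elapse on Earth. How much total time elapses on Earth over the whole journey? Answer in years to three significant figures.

Δt = 107 years

Leg 1: γ = 1/√(1 − 0.9100²) = 1/√0.1719 = 2.412; Δt_1 = 2.412 × 30.62 = 73.85 years.
Leg 2: 32.84 years is already measured on Earth.
Total: 73.85 + 32.84 years.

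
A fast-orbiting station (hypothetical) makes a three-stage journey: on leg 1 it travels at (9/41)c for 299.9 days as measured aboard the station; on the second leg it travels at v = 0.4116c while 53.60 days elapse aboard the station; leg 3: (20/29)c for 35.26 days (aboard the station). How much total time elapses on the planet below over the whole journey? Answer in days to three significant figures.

Δt = 415 days

Leg 1: γ = 1/√(1 − (9/41)²) = 41/40 = 1.025; Δt_1 = 1.025 × 299.9 = 307.4 days.
Leg 2: γ = 1/√(1 − 0.4116²) = 1/√0.8306 = 1.097; Δt_2 = 1.097 × 53.60 = 58.81 days.
Leg 3: γ = 1/√(1 − (20/29)²) = 29/21 ≈ 1.381; Δt_3 = 1.381 × 35.26 = 48.69 days.
Total: 307.4 + 58.81 + 48.69 days.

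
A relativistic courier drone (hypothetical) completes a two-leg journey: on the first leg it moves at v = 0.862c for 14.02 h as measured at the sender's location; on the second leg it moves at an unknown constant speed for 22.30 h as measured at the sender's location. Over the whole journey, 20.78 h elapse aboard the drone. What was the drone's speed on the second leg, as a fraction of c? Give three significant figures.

β = 0.790

Leg 1: γ = 1/√(1 − 0.862²) = 1/√0.2570 = 1.973; τ_1 = 14.02/1.973 = 7.107 h.
Leg 2: speed unknown; τ_2 = 22.30/γ_2.
Total proper time: 7.107 + τ_2 = 20.78, so τ_2 = 20.78 − 7.107 = 13.67 h.
γ_2 = 22.30/13.67 = 1.631; β = √(1 − 1/γ²) = √0.6241.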